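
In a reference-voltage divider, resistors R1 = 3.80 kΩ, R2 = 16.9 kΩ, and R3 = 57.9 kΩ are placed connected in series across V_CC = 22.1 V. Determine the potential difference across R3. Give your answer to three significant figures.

ΣR = 3.80 + 16.9 + 57.9 = 78.60 kΩ.
By the voltage-divider rule, V = 22.1 × 57.90/78.60 = 16.28 V.

V ≈ 16.3 V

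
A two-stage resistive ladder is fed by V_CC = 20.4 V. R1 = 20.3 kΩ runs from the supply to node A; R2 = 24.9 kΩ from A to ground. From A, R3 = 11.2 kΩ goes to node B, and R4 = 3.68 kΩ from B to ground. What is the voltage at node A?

V_A ≈ 6.42 V

The second stage (R3 + R4 = 14.88 kΩ) loads node A in parallel with R2.
R2 ‖ (R3+R4) = 9.314 kΩ.
First divider: V_A = V_CC · 9.314/(20.3 + 9.314) = 6.416 V.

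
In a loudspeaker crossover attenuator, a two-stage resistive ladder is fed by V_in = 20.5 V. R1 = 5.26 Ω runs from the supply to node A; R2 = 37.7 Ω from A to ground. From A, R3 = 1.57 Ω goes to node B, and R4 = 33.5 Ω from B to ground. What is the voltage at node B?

V_B ≈ 15.2 V

The second stage (R3 + R4 = 35.07 Ω) loads node A in parallel with R2.
Effective lower resistance at A: R2 ‖ 35.07 = 18.17 Ω.
So V_A = 20.5 × 0.7755 = 15.90 V.
Then the unloaded second divider: V_B = V_A × R4/(R3+R4) = 15.90 × 0.9552 = 15.19 V.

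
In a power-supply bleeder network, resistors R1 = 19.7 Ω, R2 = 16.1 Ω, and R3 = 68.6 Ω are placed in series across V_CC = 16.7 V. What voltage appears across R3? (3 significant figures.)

V ≈ 11.0 V

Series total: ΣR = 19.7 + 16.1 + 68.6 = 104.4 Ω.
V = V_CC · R/ΣR = 16.7 × 0.6571 = 10.97 V.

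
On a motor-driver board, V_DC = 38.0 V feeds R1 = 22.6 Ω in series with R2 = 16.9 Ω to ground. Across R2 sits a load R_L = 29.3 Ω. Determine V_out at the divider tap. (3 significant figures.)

V_out ≈ 12.2 V

First combine the lower leg with the load: R2 ‖ R_L = 10.72 Ω.
Then V_out = V_DC · R2'/(R1 + R2') = 38.0 × 10.72/33.32 = 12.22 V.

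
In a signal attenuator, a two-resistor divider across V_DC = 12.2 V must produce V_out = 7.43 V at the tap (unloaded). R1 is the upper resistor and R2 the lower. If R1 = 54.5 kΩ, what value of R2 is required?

R2 ≈ 84.9 kΩ

Required fraction k = V_out/V_DC = 0.6090.
So R2 = R1 · V_out/(V_DC − V_out) = 54.5 × 7.43/(12.2 − 7.43) = 54.5 × 1.558 = 84.89 kΩ.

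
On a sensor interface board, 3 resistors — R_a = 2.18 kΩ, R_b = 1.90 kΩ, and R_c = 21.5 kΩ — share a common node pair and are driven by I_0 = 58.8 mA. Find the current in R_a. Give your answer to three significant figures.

Conductances: ΣG = 1/2.18 + 1/1.90 + 1/21.5 = 1.032 (1/kΩ).
R_a takes the fraction G_k/ΣG = 0.4587/1.032 = 0.4447, so I = 58.8 × 0.4447 = 26.15 mA.

I ≈ 26.1 mA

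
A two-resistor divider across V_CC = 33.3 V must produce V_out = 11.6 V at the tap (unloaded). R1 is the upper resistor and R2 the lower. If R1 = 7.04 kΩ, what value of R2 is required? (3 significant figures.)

R2 ≈ 3.76 kΩ

The divider ratio is R2/(R1+R2) = 11.6/33.3 = 0.3483.
So R2 = R1 · V_out/(V_CC − V_out) = 7.04 × 11.6/(33.3 − 11.6) = 7.04 × 0.5346 = 3.763 kΩ.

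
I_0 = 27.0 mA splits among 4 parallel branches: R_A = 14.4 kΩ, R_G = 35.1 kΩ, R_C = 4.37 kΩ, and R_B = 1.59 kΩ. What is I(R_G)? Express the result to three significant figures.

Conductances: ΣG = 1/14.4 + 1/35.1 + 1/4.37 + 1/1.59 = 0.9557 (1/kΩ).
Current divider: I(R_G) = I_0 · G_k/ΣG = 27.0 × (0.02849/0.9557) = 27.0 × 0.02981 = 0.8049 mA.

I ≈ 0.805 mA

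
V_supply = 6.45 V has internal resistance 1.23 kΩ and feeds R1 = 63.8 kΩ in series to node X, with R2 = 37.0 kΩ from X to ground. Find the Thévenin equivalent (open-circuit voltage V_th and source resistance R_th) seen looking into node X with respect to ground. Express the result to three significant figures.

V_th ≈ 2.34 V, R_th ≈ 23.6 kΩ

R1' = 1.23 + 63.8 = 65.03 kΩ (source resistance + R1).
Open-circuit (no load on X): V_th = V_supply · R2/(R1' + R2) = 6.45 × 37.0/(65.03 + 37.0) = 2.339 V.
Looking into X with the source shorted: R_th = R1'·R2/(R1'+R2) = 65.03 × 37.0/102.0 = 23.58 kΩ.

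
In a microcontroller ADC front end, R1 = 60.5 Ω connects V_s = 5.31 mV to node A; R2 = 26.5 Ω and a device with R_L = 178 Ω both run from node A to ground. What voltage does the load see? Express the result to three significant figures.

V_out ≈ 1.47 mV

The load sits in parallel with R2, giving an effective lower resistance R2' = R2·R_L/(R2+R_L) = 23.07 Ω.
Then V_out = V_s · R2'/(R1 + R2') = 5.31 × 23.07/83.57 = 1.466 mV.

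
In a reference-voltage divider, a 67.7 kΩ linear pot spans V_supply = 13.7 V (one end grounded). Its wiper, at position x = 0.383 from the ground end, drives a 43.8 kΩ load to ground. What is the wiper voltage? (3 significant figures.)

V_out ≈ 3.84 V

The pot divides into 41.77 kΩ above the wiper and 25.93 kΩ below.
R_L loads the lower segment: effective lower R = 16.29 kΩ.
V_out = 13.7 × 16.29/(41.77 + 16.29) = 3.843 V.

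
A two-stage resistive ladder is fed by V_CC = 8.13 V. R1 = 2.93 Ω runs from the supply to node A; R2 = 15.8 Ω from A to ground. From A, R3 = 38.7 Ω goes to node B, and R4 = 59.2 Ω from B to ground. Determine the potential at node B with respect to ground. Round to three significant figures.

Looking into the second stage from A: R3 + R4 = 97.90 Ω appears in parallel with R2.
R2 ‖ (R3+R4) = 13.60 Ω.
First divider: V_A = V_CC · 13.60/(2.93 + 13.60) = 6.689 V.
Stage 2 is unloaded, so V_B = V_A · R4/(R3+R4) = 6.689 × 59.2/97.90 = 4.045 V.

V_B ≈ 4.05 V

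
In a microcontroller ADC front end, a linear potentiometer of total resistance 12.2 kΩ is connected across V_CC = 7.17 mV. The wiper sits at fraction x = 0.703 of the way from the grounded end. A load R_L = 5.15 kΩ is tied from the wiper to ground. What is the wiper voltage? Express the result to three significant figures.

V_out ≈ 3.37 mV

Lower segment x·R_p = 8.577 kΩ; upper segment (1−x)·R_p = 3.623 kΩ.
(x·R_p) ‖ R_L = 3.218 kΩ.
V_out = 7.17 × 3.218/(3.623 + 3.218) = 3.372 mV.
(Unloaded: V_out = x·V_CC = 5.04 mV.)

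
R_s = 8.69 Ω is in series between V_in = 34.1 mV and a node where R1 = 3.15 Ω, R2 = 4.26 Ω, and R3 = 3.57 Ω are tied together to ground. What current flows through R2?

I ≈ 0.972 mA

Combine the parallel branches: R_p = (1/3.15 + 1/4.26 + 1/3.57)⁻¹ = 1.201 Ω.
V_A by voltage divider: V_A = 34.1 × 1.201/(8.69 + 1.201) = 4.142 mV.
Branch current I = V_A/R2 = 4.142/4.26 = 0.9723 mA.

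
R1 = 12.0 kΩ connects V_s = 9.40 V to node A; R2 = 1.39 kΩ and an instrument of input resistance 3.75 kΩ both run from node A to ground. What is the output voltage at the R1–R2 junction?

The load sits in parallel with R2, giving an effective lower resistance R2' = R2·R_L/(R2+R_L) = 1.014 kΩ.
Now apply the divider: V_out = 9.40 × 0.07792 = 0.7325 V.
(Unloaded it would be 0.976 V; the load pulls it down.)

V_out ≈ 0.732 V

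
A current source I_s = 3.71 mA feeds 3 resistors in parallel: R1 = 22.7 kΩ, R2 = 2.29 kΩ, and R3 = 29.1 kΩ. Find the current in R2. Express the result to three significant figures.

Conductances: ΣG = 1/22.7 + 1/2.29 + 1/29.1 = 0.5151 (1/kΩ).
Current divider: I(R2) = I_s · G_k/ΣG = 3.71 × (0.4367/0.5151) = 3.71 × 0.8478 = 3.145 mA.

I ≈ 3.15 mA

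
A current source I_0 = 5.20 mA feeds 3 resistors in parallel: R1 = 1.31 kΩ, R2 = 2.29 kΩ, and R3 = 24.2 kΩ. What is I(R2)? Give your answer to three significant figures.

I ≈ 1.83 mA

Conductances: ΣG = 1/1.31 + 1/2.29 + 1/24.2 = 1.241 (1/kΩ).
By the current-divider rule, I = I_0 · G_k/ΣG = 5.20 × 0.3518 = 1.829 mA.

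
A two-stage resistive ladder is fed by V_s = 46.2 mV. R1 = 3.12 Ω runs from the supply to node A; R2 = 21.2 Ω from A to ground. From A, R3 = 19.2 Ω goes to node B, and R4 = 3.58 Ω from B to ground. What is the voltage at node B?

Looking into the second stage from A: R3 + R4 = 22.78 Ω appears in parallel with R2.
R2 ‖ (R3+R4) = 10.98 Ω.
So V_A = 46.2 × 0.7787 = 35.98 mV.
Stage 2 is unloaded, so V_B = V_A · R4/(R3+R4) = 35.98 × 3.58/22.78 = 5.654 mV.

V_B ≈ 5.65 mV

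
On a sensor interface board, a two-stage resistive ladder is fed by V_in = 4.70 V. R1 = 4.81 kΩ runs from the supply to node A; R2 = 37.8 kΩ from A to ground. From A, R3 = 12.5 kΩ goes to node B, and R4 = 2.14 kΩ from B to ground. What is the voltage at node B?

V_B ≈ 0.472 V

The second stage (R3 + R4 = 14.64 kΩ) loads node A in parallel with R2.
Effective lower resistance at A: R2 ‖ 14.64 = 10.55 kΩ.
First divider: V_A = V_in · 10.55/(4.81 + 10.55) = 3.228 V.
V_B = V_A × 0.1462 = 0.4719 V.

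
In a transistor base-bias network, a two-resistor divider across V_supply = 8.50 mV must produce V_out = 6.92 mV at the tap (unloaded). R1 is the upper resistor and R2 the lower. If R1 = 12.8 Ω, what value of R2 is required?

R2 ≈ 56.1 Ω

The divider ratio is R2/(R1+R2) = 6.92/8.50 = 0.8141.
Rearranging, R2 = R1·k/(1−k) = 12.8 × 4.380 = 56.06 Ω.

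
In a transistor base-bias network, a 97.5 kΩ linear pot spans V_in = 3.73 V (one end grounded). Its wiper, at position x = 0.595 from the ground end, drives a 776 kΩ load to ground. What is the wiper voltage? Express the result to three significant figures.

V_out ≈ 2.15 V

The pot divides into 39.49 kΩ above the wiper and 58.01 kΩ below.
(x·R_p) ‖ R_L = 53.98 kΩ.
Then V_out = V_in · 53.98/(39.49 + 53.98) = 2.154 V.
(Unloaded: V_out = x·V_in = 2.22 V.)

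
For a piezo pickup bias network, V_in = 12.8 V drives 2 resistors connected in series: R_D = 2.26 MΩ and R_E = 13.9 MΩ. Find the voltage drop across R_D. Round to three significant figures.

ΣR = 2.26 + 13.9 = 16.16 MΩ.
Voltage divider: V = V_in · (2.260 / 16.16) = 12.8 × 0.1399 = 1.790 V.

V ≈ 1.79 V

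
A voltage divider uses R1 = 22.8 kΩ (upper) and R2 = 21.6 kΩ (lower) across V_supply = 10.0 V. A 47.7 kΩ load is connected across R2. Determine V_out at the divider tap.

The load sits in parallel with R2, giving an effective lower resistance R2' = R2·R_L/(R2+R_L) = 14.87 kΩ.
Then V_out = V_supply · R2'/(R1 + R2') = 10.0 × 14.87/37.67 = 3.947 V.

V_out ≈ 3.95 V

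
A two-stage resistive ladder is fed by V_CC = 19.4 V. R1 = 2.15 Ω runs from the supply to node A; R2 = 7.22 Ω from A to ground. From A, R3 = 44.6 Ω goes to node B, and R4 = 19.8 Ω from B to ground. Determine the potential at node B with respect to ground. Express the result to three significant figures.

Looking into the second stage from A: R3 + R4 = 64.40 Ω appears in parallel with R2.
Effective lower resistance at A: R2 ‖ 64.40 = 6.492 Ω.
First divider: V_A = V_CC · 6.492/(2.15 + 6.492) = 14.57 V.
V_B = V_A × 0.3075 = 4.481 V.

V_B ≈ 4.48 V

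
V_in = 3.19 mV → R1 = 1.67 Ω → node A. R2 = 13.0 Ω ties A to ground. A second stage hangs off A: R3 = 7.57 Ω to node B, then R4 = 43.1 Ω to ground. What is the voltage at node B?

The second stage (R3 + R4 = 50.67 Ω) loads node A in parallel with R2.
R2 ‖ (R3+R4) = 10.35 Ω.
First divider: V_A = V_in · 10.35/(1.67 + 10.35) = 2.747 mV.
V_B = V_A × 0.8506 = 2.336 mV.

V_B ≈ 2.34 mV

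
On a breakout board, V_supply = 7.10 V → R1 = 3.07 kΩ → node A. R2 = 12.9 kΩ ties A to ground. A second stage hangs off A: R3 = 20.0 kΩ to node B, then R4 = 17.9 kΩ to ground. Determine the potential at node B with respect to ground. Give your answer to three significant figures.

V_B ≈ 2.54 V

Node A sees R2 in parallel with the series input of stage 2, R3 + R4 = 37.90 kΩ.
Effective lower resistance at A: R2 ‖ 37.90 = 9.624 kΩ.
So V_A = 7.10 × 0.7582 = 5.383 V.
V_B = V_A × 0.4723 = 2.542 V.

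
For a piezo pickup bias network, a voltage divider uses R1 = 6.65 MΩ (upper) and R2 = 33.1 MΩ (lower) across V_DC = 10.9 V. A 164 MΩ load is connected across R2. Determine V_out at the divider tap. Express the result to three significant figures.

The load sits in parallel with R2, giving an effective lower resistance R2' = R2·R_L/(R2+R_L) = 27.54 MΩ.
Now apply the divider: V_out = 10.9 × 0.8055 = 8.780 V.
(Unloaded it would be 9.08 V; the load pulls it down.)

V_out ≈ 8.78 V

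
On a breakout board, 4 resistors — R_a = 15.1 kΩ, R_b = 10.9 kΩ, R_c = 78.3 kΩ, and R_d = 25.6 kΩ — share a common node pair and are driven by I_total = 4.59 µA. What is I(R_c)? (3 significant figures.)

Total conductance ΣG = 1/15.1 + 1/10.9 + 1/78.3 + 1/25.6 = 0.2098 (units of 1/kΩ).
By the current-divider rule, I = I_total · G_k/ΣG = 4.59 × 0.06087 = 0.2794 µA.

I ≈ 0.279 µA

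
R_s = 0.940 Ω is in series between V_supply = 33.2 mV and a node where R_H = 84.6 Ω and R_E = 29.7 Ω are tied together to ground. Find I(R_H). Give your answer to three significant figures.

Combine the parallel branches: R_p = (1/84.6 + 1/29.7)⁻¹ = 21.98 Ω.
Node voltage V_A = V_supply · R_p/(R_s + R_p) = 33.2 × 0.9590 = 31.84 mV.
Branch current I = V_A/R_H = 31.84/84.6 = 0.3763 mA.

I ≈ 0.376 mA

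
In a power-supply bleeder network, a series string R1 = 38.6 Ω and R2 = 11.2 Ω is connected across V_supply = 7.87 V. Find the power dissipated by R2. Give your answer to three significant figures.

ΣR = 49.80 Ω → I = 7.87/49.80 = 0.1580 A.
P = I²R = 0.02497 × 11.2 = 0.2797 W.

P ≈ 0.280 W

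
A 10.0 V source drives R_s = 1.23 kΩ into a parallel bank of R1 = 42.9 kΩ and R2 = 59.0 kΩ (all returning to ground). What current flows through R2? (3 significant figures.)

I ≈ 0.161 mA

Combine the parallel branches: R_p = (1/42.9 + 1/59.0)⁻¹ = 24.84 kΩ.
V_A by voltage divider: V_A = 10.0 × 24.84/(1.23 + 24.84) = 9.528 V.
Branch current I = V_A/R2 = 9.528/59.0 = 0.1615 mA.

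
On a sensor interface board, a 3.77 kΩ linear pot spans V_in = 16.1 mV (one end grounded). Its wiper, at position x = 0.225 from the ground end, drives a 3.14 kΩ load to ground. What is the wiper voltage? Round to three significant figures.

Split the track: R_lower = x·R_p = 0.8483 kΩ, R_upper = (1−x)·R_p = 2.922 kΩ.
R_L loads the lower segment: effective lower R = 0.6678 kΩ.
Loaded-divider output: V_out = 16.1 × 0.1860 = 2.995 mV.

V_out ≈ 3.00 mV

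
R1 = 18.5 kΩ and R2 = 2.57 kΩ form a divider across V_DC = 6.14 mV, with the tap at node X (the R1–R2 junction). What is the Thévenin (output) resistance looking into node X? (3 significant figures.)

With V_DC suppressed (replaced by a short), R_th = R1 ‖ R2 = (18.50 × 2.57)/(18.50 + 2.57) = 2.257 kΩ.

R_th ≈ 2.26 kΩ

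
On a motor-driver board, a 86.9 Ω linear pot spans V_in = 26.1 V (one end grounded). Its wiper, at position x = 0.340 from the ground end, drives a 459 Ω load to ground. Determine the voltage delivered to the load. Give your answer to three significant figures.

Lower segment x·R_p = 29.55 Ω; upper segment (1−x)·R_p = 57.35 Ω.
(x·R_p) ‖ R_L = 27.76 Ω.
V_out = 26.1 × 27.76/(57.35 + 27.76) = 8.512 V.
(Unloaded: V_out = x·V_in = 8.87 V.)

V_out ≈ 8.51 V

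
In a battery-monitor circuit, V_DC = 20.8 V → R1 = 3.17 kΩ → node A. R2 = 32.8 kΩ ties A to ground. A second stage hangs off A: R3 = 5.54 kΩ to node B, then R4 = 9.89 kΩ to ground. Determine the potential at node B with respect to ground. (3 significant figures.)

The second stage (R3 + R4 = 15.43 kΩ) loads node A in parallel with R2.
Effective lower resistance at A: R2 ‖ 15.43 = 10.49 kΩ.
V_A = 20.8 × 10.49/(3.17 + 10.49) = 15.97 V.
V_B = V_A × 0.6410 = 10.24 V.

V_B ≈ 10.2 V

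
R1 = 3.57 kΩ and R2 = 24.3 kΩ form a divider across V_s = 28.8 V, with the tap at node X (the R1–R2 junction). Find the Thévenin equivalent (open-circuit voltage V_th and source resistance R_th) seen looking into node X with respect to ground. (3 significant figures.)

V_th ≈ 25.1 V, R_th ≈ 3.11 kΩ

With X open, the divider is unloaded: V_th = 28.8 × 24.3/27.87 = 25.11 V.
With V_s suppressed (replaced by a short), R_th = R1 ‖ R2 = (3.570 × 24.3)/(3.570 + 24.3) = 3.113 kΩ.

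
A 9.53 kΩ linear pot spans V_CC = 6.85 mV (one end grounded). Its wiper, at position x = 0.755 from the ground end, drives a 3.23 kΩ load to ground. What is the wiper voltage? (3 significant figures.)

V_out ≈ 3.35 mV

Split the track: R_lower = x·R_p = 7.195 kΩ, R_upper = (1−x)·R_p = 2.335 kΩ.
Lower segment in parallel with the load: 7.195 ‖ 3.23 = 2.229 kΩ.
V_out = 6.85 × 2.229/(2.335 + 2.229) = 3.346 mV.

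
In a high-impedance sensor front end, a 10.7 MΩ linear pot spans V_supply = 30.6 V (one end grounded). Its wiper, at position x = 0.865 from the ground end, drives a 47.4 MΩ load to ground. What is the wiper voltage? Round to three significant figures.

V_out ≈ 25.8 V

The pot divides into 1.444 MΩ above the wiper and 9.255 MΩ below.
Lower segment in parallel with the load: 9.255 ‖ 47.4 = 7.743 MΩ.
V_out = 30.6 × 7.743/(1.444 + 7.743) = 25.79 V.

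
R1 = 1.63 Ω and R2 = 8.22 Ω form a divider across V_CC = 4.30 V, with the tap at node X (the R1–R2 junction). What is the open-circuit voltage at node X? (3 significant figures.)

With X open, the divider is unloaded: V_th = 4.30 × 8.22/9.850 = 3.588 V.

V_th ≈ 3.59 V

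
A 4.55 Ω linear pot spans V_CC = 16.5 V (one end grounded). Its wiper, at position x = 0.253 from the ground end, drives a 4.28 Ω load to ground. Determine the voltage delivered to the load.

Lower segment x·R_p = 1.151 Ω; upper segment (1−x)·R_p = 3.399 Ω.
R_L loads the lower segment: effective lower R = 0.9072 Ω.
Loaded-divider output: V_out = 16.5 × 0.2107 = 3.476 V.

V_out ≈ 3.48 V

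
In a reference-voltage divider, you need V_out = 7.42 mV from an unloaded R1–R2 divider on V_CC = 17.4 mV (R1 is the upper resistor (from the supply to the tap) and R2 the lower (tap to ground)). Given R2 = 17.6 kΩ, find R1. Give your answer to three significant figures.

R1 ≈ 23.7 kΩ

V_out/V_CC = R2/(R1+R2) = 0.4264.
R1 = R2·(1/k − 1) = 17.6 × 1.345 = 23.67 kΩ.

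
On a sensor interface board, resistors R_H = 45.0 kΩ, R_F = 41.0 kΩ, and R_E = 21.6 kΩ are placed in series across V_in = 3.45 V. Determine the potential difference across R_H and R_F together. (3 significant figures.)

V ≈ 2.76 V

ΣR = 45.0 + 41.0 + 21.6 = 107.6 kΩ.
R_{R_H..R_F} = 45.0 + 41.0 = 86.00 kΩ.
By the voltage-divider rule, V = 3.45 × 86.00/107.6 = 2.757 V.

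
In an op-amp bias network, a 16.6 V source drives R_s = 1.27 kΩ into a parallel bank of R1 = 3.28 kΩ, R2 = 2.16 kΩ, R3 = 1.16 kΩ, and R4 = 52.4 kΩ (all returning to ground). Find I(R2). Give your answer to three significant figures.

Combine the parallel branches: R_p = (1/3.28 + 1/2.16 + 1/1.16 + 1/52.4)⁻¹ = 0.6064 kΩ.
V_A = 16.6 × 0.6064/1.876 = 5.365 V.
Branch current I = V_A/R2 = 5.365/2.16 = 2.484 mA.
(Equivalently: I_total = 8.847 mA, then current-divider fraction G_k/ΣG = 0.2808.)

I ≈ 2.48 mA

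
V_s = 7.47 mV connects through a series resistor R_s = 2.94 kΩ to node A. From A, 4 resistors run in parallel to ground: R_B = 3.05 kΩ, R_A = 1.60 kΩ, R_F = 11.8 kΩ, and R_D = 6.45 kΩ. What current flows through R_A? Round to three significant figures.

Parallel bank: R_p = 1/(1/3.05 + 1/1.60 + 1/11.8 + 1/6.45) = 0.8385 kΩ.
V_A by voltage divider: V_A = 7.47 × 0.8385/(2.94 + 0.8385) = 1.658 mV.
I(R_A) = V_A / R_A = 1.658/1.60 = 1.036 µA.

I ≈ 1.04 µA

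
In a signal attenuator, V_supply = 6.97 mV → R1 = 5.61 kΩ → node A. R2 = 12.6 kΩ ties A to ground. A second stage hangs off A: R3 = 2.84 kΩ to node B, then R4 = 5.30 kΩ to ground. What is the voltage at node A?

V_A ≈ 3.27 mV

Node A sees R2 in parallel with the series input of stage 2, R3 + R4 = 8.140 kΩ.
Effective lower resistance at A: R2 ‖ 8.140 = 4.945 kΩ.
So V_A = 6.97 × 0.4685 = 3.266 mV.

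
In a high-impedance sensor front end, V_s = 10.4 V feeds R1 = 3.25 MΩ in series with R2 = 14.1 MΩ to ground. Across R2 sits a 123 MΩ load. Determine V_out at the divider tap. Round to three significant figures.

V_out ≈ 8.27 V

R2 ‖ R_L = (14.1 × 123)/(14.1 + 123) = 12.65 MΩ.
Now apply the divider: V_out = 10.4 × 0.7956 = 8.274 V.
(Unloaded it would be 8.45 V; the load pulls it down.)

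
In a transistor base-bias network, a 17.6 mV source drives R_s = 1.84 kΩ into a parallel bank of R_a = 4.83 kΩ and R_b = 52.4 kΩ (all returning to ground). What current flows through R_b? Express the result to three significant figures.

Parallel bank: R_p = 1/(1/4.83 + 1/52.4) = 4.422 kΩ.
V_A = 17.6 × 4.422/6.262 = 12.43 mV.
I(R_b) = V_A / R_b = 12.43/52.4 = 0.2372 µA.

I ≈ 0.237 µA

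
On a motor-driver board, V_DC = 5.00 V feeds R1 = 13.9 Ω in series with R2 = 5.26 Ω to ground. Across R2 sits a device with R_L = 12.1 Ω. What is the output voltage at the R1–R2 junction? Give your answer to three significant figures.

First combine the lower leg with the load: R2 ‖ R_L = 3.666 Ω.
Then V_out = V_DC · R2'/(R1 + R2') = 5.00 × 3.666/17.57 = 1.044 V.

V_out ≈ 1.04 V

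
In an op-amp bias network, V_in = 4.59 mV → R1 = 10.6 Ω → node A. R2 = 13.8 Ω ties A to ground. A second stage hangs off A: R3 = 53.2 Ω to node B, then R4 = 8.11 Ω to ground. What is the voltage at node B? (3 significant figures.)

V_B ≈ 0.313 mV

Looking into the second stage from A: R3 + R4 = 61.31 Ω appears in parallel with R2.
Effective lower resistance at A: R2 ‖ 61.31 = 11.26 Ω.
V_A = 4.59 × 11.26/(10.6 + 11.26) = 2.365 mV.
Then the unloaded second divider: V_B = V_A × R4/(R3+R4) = 2.365 × 0.1323 = 0.3128 mV.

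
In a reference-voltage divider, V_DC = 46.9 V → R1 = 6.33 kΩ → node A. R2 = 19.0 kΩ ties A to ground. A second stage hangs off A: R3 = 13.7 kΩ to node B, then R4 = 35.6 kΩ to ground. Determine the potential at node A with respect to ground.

Node A sees R2 in parallel with the series input of stage 2, R3 + R4 = 49.30 kΩ.
R2 ‖ (R3+R4) = 13.71 kΩ.
First divider: V_A = V_DC · 13.71/(6.33 + 13.71) = 32.09 V.

V_A ≈ 32.1 V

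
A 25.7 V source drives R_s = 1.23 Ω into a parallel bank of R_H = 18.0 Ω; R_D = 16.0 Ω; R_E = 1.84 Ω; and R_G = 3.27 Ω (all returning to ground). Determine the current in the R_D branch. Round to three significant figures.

I ≈ 0.734 A

Combine the parallel branches: R_p = (1/18.0 + 1/16.0 + 1/1.84 + 1/3.27)⁻¹ = 1.034 Ω.
V_A by voltage divider: V_A = 25.7 × 1.034/(1.23 + 1.034) = 11.74 V.
Branch current I = V_A/R_D = 11.74/16.0 = 0.7335 A.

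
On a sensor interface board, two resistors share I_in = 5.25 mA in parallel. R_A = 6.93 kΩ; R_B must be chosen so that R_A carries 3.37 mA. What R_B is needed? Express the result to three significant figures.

In a two-way split, I_A/I_in = R_B/(R_A + R_B).
3.37/5.25 = R_B/(R_A + R_B) → R_B = R_A · (0.6419)/(1 − 0.6419) = 6.93 × 1.793 = 12.42 kΩ.

R_B ≈ 12.4 kΩ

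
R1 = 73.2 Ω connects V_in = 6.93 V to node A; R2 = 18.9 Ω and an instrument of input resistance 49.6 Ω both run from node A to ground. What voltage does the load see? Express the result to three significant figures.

The load sits in parallel with R2, giving an effective lower resistance R2' = R2·R_L/(R2+R_L) = 13.69 Ω.
Now apply the divider: V_out = 6.93 × 0.1575 = 1.092 V.

V_out ≈ 1.09 V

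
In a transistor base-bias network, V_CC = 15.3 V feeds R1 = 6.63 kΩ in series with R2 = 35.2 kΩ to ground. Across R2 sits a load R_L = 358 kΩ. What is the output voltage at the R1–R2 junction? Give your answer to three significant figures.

V_out ≈ 12.7 V

R2 ‖ R_L = (35.2 × 358)/(35.2 + 358) = 32.05 kΩ.
Now apply the divider: V_out = 15.3 × 0.8286 = 12.68 V.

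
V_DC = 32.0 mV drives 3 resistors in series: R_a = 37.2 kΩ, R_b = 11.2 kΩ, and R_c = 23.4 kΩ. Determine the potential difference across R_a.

ΣR = 37.2 + 11.2 + 23.4 = 71.80 kΩ.
Voltage divider: V = V_DC · (37.20 / 71.80) = 32.0 × 0.5181 = 16.58 mV.

V ≈ 16.6 mV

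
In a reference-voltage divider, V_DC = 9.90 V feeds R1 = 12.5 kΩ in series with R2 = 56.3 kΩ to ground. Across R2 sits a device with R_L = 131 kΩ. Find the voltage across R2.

V_out ≈ 7.51 V

R2 ‖ R_L = (56.3 × 131)/(56.3 + 131) = 39.38 kΩ.
Voltage divider with the loaded lower leg: V_out = 9.90 × 39.38/(12.5 + 39.38) = 9.90 × 0.7590 = 7.515 V.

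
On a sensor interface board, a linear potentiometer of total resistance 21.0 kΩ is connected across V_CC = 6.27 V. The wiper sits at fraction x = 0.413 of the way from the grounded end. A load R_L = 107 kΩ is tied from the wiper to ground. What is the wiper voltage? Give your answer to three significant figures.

V_out ≈ 2.47 V

Split the track: R_lower = x·R_p = 8.673 kΩ, R_upper = (1−x)·R_p = 12.33 kΩ.
(x·R_p) ‖ R_L = 8.023 kΩ.
Then V_out = V_CC · 8.023/(12.33 + 8.023) = 2.472 V.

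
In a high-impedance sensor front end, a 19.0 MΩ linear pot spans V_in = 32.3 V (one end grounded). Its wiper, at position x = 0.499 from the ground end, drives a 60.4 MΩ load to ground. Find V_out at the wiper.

V_out ≈ 14.9 V

Split the track: R_lower = x·R_p = 9.481 MΩ, R_upper = (1−x)·R_p = 9.519 MΩ.
Lower segment in parallel with the load: 9.481 ‖ 60.4 = 8.195 MΩ.
Then V_out = V_in · 8.195/(9.519 + 8.195) = 14.94 V.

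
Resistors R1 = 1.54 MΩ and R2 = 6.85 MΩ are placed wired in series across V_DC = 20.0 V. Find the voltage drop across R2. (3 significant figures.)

V ≈ 16.3 V

Total series resistance ΣR = 1.54 + 6.85 = 8.390 MΩ.
V = V_DC · R/ΣR = 20.0 × 0.8164 = 16.33 V.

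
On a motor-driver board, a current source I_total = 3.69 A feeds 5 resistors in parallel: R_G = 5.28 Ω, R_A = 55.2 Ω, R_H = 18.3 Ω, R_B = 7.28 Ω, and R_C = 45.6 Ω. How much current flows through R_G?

Total conductance ΣG = 1/5.28 + 1/55.2 + 1/18.3 + 1/7.28 + 1/45.6 = 0.4214 (units of 1/Ω).
Current divider: I(R_G) = I_total · G_k/ΣG = 3.69 × (0.1894/0.4214) = 3.69 × 0.4494 = 1.658 A.

I ≈ 1.66 A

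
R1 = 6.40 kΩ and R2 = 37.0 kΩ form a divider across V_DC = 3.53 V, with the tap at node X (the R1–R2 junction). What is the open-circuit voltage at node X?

Open-circuit (no load on X): V_th = V_DC · R2/(R1 + R2) = 3.53 × 37.0/(6.400 + 37.0) = 3.009 V.

V_th ≈ 3.01 V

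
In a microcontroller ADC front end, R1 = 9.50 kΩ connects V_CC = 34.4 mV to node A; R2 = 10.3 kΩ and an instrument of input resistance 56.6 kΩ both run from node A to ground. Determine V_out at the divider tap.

First combine the lower leg with the load: R2 ‖ R_L = 8.714 kΩ.
Now apply the divider: V_out = 34.4 × 0.4784 = 16.46 mV.

V_out ≈ 16.5 mV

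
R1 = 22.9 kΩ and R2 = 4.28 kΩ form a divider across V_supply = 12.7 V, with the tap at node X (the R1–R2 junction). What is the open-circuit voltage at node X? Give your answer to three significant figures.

V_th ≈ 2.00 V

With X open, the divider is unloaded: V_th = 12.7 × 4.28/27.18 = 2.000 V.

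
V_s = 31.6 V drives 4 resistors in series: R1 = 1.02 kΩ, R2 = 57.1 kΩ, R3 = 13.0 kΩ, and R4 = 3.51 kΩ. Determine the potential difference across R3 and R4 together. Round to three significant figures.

V ≈ 6.99 V

Series total: ΣR = 1.02 + 57.1 + 13.0 + 3.51 = 74.63 kΩ.
R_{R3..R4} = 13.0 + 3.51 = 16.51 kΩ.
By the voltage-divider rule, V = 31.6 × 16.51/74.63 = 6.991 V.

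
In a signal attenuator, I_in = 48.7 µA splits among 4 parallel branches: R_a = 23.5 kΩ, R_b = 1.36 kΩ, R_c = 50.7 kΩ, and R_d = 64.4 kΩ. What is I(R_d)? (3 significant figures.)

I ≈ 0.930 µA

ΣG = 1/23.5 + 1/1.36 + 1/50.7 + 1/64.4 = 0.8131.
By the current-divider rule, I = I_in · G_k/ΣG = 48.7 × 0.01910 = 0.9300 µA.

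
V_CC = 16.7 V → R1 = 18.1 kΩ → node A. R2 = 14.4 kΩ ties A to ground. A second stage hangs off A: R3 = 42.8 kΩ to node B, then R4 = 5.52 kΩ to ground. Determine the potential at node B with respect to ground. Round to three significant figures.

V_B ≈ 0.725 V

The second stage (R3 + R4 = 48.32 kΩ) loads node A in parallel with R2.
R2 ‖ (R3+R4) = 11.09 kΩ.
So V_A = 16.7 × 0.3800 = 6.346 V.
Stage 2 is unloaded, so V_B = V_A · R4/(R3+R4) = 6.346 × 5.52/48.32 = 0.7250 V.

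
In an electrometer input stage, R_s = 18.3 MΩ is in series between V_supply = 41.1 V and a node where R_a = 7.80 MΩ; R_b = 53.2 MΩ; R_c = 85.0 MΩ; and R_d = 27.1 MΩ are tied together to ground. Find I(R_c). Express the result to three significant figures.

Parallel bank: R_p = 1/(1/7.80 + 1/53.2 + 1/85.0 + 1/27.1) = 5.111 MΩ.
Node voltage V_A = V_supply · R_p/(R_s + R_p) = 41.1 × 0.2183 = 8.972 V.
I(R_c) = V_A / R_c = 8.972/85.0 = 0.1056 µA.
(Equivalently: I_total = 1.756 µA, then current-divider fraction G_k/ΣG = 0.06013.)

I ≈ 0.106 µA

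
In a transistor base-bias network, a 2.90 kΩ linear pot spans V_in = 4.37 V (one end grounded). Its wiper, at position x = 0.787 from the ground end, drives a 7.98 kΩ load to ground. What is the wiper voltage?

Split the track: R_lower = x·R_p = 2.282 kΩ, R_upper = (1−x)·R_p = 0.6177 kΩ.
R_L loads the lower segment: effective lower R = 1.775 kΩ.
Then V_out = V_in · 1.775/(0.6177 + 1.775) = 3.242 V.
(Unloaded: V_out = x·V_in = 3.44 V.)

V_out ≈ 3.24 V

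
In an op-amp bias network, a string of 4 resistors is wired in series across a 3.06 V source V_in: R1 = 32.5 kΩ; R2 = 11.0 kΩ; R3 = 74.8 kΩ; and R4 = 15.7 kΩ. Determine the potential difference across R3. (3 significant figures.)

Series total: ΣR = 32.5 + 11.0 + 74.8 + 15.7 = 134.0 kΩ.
By the voltage-divider rule, V = 3.06 × 74.80/134.0 = 1.708 V.

V ≈ 1.71 V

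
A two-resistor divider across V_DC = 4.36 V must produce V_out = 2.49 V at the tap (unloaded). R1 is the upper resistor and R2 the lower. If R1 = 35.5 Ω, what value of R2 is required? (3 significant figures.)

R2 ≈ 47.3 Ω

V_out/V_DC = R2/(R1+R2) = 0.5711.
R2 = R1 · 0.5711/(1 − 0.5711) = 47.27 Ω.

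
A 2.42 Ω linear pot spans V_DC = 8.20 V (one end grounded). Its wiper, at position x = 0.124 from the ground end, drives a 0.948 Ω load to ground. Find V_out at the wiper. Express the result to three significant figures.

Lower segment x·R_p = 0.3001 Ω; upper segment (1−x)·R_p = 2.120 Ω.
Lower segment in parallel with the load: 0.3001 ‖ 0.948 = 0.2279 Ω.
Loaded-divider output: V_out = 8.20 × 0.09708 = 0.7961 V.

V_out ≈ 0.796 V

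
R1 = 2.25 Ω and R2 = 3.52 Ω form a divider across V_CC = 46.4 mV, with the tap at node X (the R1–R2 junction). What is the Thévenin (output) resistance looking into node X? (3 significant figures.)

Looking into X with the source shorted: R_th = R1·R2/(R1+R2) = 2.250 × 3.52/5.770 = 1.373 Ω.

R_th ≈ 1.37 Ω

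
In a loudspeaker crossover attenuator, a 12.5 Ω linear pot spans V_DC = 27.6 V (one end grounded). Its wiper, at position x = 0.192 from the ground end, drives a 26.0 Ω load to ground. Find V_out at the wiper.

V_out ≈ 4.93 V

Split the track: R_lower = x·R_p = 2.400 Ω, R_upper = (1−x)·R_p = 10.10 Ω.
(x·R_p) ‖ R_L = 2.197 Ω.
V_out = 27.6 × 2.197/(10.10 + 2.197) = 4.931 V.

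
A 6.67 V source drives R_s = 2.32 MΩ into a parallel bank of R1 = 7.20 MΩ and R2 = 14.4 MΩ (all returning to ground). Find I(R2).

I ≈ 0.312 µA

Equivalent of the parallel group: R_p = 4.800 MΩ.
V_A by voltage divider: V_A = 6.67 × 4.800/(2.32 + 4.800) = 4.497 V.
Branch current I = V_A/R2 = 4.497/14.4 = 0.3123 µA.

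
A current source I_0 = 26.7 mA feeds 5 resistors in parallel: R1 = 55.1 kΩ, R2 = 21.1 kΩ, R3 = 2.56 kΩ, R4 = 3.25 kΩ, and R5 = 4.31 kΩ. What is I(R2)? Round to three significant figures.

ΣG = 1/55.1 + 1/21.1 + 1/2.56 + 1/3.25 + 1/4.31 = 0.9959.
Current divider: I(R2) = I_0 · G_k/ΣG = 26.7 × (0.04739/0.9959) = 26.7 × 0.04759 = 1.271 mA.

I ≈ 1.27 mA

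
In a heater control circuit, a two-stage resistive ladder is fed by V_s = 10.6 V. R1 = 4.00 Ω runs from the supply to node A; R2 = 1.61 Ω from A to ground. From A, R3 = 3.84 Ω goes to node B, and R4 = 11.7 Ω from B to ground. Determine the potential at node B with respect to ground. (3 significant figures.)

The second stage (R3 + R4 = 15.54 Ω) loads node A in parallel with R2.
Effective lower resistance at A: R2 ‖ 15.54 = 1.459 Ω.
So V_A = 10.6 × 0.2672 = 2.833 V.
Stage 2 is unloaded, so V_B = V_A · R4/(R3+R4) = 2.833 × 11.7/15.54 = 2.133 V.

V_B ≈ 2.13 V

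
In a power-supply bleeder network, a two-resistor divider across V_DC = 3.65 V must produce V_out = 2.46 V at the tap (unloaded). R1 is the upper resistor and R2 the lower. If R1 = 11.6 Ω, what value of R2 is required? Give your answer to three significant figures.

R2 ≈ 24.0 Ω

Required fraction k = V_out/V_DC = 0.6740.
Rearranging, R2 = R1·k/(1−k) = 11.6 × 2.067 = 23.98 Ω.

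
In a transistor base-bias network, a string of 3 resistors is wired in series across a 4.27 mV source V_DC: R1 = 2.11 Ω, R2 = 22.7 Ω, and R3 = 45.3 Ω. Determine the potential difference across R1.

ΣR = 2.11 + 22.7 + 45.3 = 70.11 Ω.
V = V_DC · R/ΣR = 4.27 × 0.03010 = 0.1285 mV.

V ≈ 0.129 mV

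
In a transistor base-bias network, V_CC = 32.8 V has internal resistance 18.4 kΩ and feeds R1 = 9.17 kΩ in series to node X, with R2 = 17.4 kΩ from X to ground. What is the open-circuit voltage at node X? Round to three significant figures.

R1' = 18.4 + 9.17 = 27.57 kΩ (source resistance + R1).
With X open, the divider is unloaded: V_th = 32.8 × 17.4/44.97 = 12.69 V.

V_th ≈ 12.7 V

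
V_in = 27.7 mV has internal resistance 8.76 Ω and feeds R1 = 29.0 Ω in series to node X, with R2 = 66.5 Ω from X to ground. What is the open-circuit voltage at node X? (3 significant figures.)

R1' = 8.76 + 29.0 = 37.76 Ω (source resistance + R1).
Open-circuit (no load on X): V_th = V_in · R2/(R1' + R2) = 27.7 × 66.5/(37.76 + 66.5) = 17.67 mV.

V_th ≈ 17.7 mV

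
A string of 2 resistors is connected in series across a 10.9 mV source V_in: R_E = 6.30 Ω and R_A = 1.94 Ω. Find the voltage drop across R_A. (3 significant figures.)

V ≈ 2.57 mV

Series total: ΣR = 6.30 + 1.94 = 8.240 Ω.
V = V_in · R/ΣR = 10.9 × 0.2354 = 2.566 mV.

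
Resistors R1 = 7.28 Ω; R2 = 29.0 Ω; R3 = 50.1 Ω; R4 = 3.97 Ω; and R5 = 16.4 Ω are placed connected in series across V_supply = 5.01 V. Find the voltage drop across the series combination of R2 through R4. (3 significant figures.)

V ≈ 3.90 V

ΣR = 7.28 + 29.0 + 50.1 + 3.97 + 16.4 = 106.8 Ω.
R_{R2..R4} = 29.0 + 50.1 + 3.97 = 83.07 Ω.
Voltage divider: V = V_supply · (83.07 / 106.8) = 5.01 × 0.7782 = 3.899 V.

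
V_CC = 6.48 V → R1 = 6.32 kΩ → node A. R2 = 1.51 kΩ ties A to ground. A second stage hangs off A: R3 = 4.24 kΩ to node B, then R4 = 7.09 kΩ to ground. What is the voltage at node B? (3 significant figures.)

The second stage (R3 + R4 = 11.33 kΩ) loads node A in parallel with R2.
Effective lower resistance at A: R2 ‖ 11.33 = 1.332 kΩ.
V_A = 6.48 × 1.332/(6.32 + 1.332) = 1.128 V.
V_B = V_A × 0.6258 = 0.7060 V.

V_B ≈ 0.706 V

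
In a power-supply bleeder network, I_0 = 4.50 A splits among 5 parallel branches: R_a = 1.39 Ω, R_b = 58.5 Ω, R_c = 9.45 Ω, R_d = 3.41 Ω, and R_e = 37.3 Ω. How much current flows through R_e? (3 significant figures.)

Total conductance ΣG = 1/1.39 + 1/58.5 + 1/9.45 + 1/3.41 + 1/37.3 = 1.162 (units of 1/Ω).
R_e takes the fraction G_k/ΣG = 0.02681/1.162 = 0.02306, so I = 4.50 × 0.02306 = 0.1038 A.

I ≈ 0.104 A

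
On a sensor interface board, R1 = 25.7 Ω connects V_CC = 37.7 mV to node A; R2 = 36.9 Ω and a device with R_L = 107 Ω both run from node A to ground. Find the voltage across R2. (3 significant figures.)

The load sits in parallel with R2, giving an effective lower resistance R2' = R2·R_L/(R2+R_L) = 27.44 Ω.
Now apply the divider: V_out = 37.7 × 0.5164 = 19.47 mV.
(Unloaded it would be 22.2 mV; the load pulls it down.)

V_out ≈ 19.5 mV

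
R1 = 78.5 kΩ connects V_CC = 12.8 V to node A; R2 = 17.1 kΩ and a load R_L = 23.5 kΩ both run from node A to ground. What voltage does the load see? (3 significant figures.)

The load sits in parallel with R2, giving an effective lower resistance R2' = R2·R_L/(R2+R_L) = 9.898 kΩ.
Now apply the divider: V_out = 12.8 × 0.1120 = 1.433 V.

V_out ≈ 1.43 V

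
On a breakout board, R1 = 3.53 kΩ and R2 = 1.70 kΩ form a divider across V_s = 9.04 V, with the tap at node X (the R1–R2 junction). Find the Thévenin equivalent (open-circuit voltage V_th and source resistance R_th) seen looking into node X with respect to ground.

V_th ≈ 2.94 V, R_th ≈ 1.15 kΩ

Open-circuit (no load on X): V_th = V_s · R2/(R1 + R2) = 9.04 × 1.70/(3.530 + 1.70) = 2.938 V.
With V_s suppressed (replaced by a short), R_th = R1 ‖ R2 = (3.530 × 1.70)/(3.530 + 1.70) = 1.147 kΩ.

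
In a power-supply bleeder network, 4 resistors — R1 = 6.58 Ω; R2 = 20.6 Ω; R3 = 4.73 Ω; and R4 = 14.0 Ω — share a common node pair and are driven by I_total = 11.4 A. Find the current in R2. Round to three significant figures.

I ≈ 1.14 A

Total conductance ΣG = 1/6.58 + 1/20.6 + 1/4.73 + 1/14.0 = 0.4834 (units of 1/Ω).
Current divider: I(R2) = I_total · G_k/ΣG = 11.4 × (0.04854/0.4834) = 11.4 × 0.1004 = 1.145 A.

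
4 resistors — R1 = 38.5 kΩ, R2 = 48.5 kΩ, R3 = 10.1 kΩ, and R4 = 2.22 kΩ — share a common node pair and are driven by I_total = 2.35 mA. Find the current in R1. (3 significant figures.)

Conductances: ΣG = 1/38.5 + 1/48.5 + 1/10.1 + 1/2.22 = 0.5961 (1/kΩ).
By the current-divider rule, I = I_total · G_k/ΣG = 2.35 × 0.04358 = 0.1024 mA.

I ≈ 0.102 mA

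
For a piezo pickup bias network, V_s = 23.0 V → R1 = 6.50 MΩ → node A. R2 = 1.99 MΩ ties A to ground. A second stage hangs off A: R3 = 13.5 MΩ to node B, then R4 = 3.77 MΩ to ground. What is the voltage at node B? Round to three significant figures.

The second stage (R3 + R4 = 17.27 MΩ) loads node A in parallel with R2.
R2 ‖ (R3+R4) = 1.784 MΩ.
V_A = 23.0 × 1.784/(6.50 + 1.784) = 4.954 V.
Then the unloaded second divider: V_B = V_A × R4/(R3+R4) = 4.954 × 0.2183 = 1.081 V.

V_B ≈ 1.08 V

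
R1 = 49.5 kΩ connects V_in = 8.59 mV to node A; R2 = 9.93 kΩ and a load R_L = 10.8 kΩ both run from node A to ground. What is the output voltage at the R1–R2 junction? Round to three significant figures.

V_out ≈ 0.813 mV

First combine the lower leg with the load: R2 ‖ R_L = 5.173 kΩ.
Then V_out = V_in · R2'/(R1 + R2') = 8.59 × 5.173/54.67 = 0.8128 mV.
(Unloaded it would be 1.44 mV; the load pulls it down.)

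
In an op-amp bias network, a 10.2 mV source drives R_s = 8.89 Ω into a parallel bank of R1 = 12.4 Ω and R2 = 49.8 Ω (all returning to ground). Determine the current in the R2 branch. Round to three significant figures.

Combine the parallel branches: R_p = (1/12.4 + 1/49.8)⁻¹ = 9.928 Ω.
V_A by voltage divider: V_A = 10.2 × 9.928/(8.89 + 9.928) = 5.381 mV.
Branch current I = V_A/R2 = 5.381/49.8 = 0.1081 mA.

I ≈ 0.108 mA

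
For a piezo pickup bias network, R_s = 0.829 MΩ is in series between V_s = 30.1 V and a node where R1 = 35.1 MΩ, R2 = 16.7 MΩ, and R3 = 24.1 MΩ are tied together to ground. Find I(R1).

I ≈ 0.774 µA

Equivalent of the parallel group: R_p = 7.700 MΩ.
Node voltage V_A = V_s · R_p/(R_s + R_p) = 30.1 × 0.9028 = 27.17 V.
I(R1) = V_A / R1 = 27.17/35.1 = 0.7742 µA.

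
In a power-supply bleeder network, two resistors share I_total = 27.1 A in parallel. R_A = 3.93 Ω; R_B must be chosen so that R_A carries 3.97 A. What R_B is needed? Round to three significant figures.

The fraction through R_A equals R_B/(R_A+R_B).
3.97/27.1 = R_B/(R_A + R_B) → R_B = R_A · (0.1465)/(1 − 0.1465) = 3.93 × 0.1716 = 0.6745 Ω.

R_B ≈ 0.675 Ω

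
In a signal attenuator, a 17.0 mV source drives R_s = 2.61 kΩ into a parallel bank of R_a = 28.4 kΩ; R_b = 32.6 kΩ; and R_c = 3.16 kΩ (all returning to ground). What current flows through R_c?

I ≈ 2.69 µA

Combine the parallel branches: R_p = (1/28.4 + 1/32.6 + 1/3.16)⁻¹ = 2.615 kΩ.
Node voltage V_A = V_supply · R_p/(R_s + R_p) = 17.0 × 0.5005 = 8.509 mV.
I(R_c) = V_A / R_c = 8.509/3.16 = 2.693 µA.
(Equivalently: I_total = 3.253 µA, then current-divider fraction G_k/ΣG = 0.8277.)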